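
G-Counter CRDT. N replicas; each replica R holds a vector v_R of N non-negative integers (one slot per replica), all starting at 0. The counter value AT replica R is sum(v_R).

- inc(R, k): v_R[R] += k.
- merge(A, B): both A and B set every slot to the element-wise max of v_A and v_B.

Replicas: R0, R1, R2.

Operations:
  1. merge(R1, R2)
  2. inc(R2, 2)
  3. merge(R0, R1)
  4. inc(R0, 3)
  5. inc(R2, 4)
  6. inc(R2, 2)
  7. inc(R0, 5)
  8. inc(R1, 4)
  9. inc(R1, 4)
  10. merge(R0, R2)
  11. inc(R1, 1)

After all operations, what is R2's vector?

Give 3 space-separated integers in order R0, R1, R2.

Op 1: merge R1<->R2 -> R1=(0,0,0) R2=(0,0,0)
Op 2: inc R2 by 2 -> R2=(0,0,2) value=2
Op 3: merge R0<->R1 -> R0=(0,0,0) R1=(0,0,0)
Op 4: inc R0 by 3 -> R0=(3,0,0) value=3
Op 5: inc R2 by 4 -> R2=(0,0,6) value=6
Op 6: inc R2 by 2 -> R2=(0,0,8) value=8
Op 7: inc R0 by 5 -> R0=(8,0,0) value=8
Op 8: inc R1 by 4 -> R1=(0,4,0) value=4
Op 9: inc R1 by 4 -> R1=(0,8,0) value=8
Op 10: merge R0<->R2 -> R0=(8,0,8) R2=(8,0,8)
Op 11: inc R1 by 1 -> R1=(0,9,0) value=9

Answer: 8 0 8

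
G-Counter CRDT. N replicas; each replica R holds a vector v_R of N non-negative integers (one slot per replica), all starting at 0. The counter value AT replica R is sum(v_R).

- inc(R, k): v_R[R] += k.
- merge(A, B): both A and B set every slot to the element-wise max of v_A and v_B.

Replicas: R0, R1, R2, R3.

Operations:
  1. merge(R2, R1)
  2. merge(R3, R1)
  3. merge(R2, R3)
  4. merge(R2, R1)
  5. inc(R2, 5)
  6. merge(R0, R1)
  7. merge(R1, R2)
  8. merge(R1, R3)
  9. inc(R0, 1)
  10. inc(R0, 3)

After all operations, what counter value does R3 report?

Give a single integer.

Answer: 5

Derivation:
Op 1: merge R2<->R1 -> R2=(0,0,0,0) R1=(0,0,0,0)
Op 2: merge R3<->R1 -> R3=(0,0,0,0) R1=(0,0,0,0)
Op 3: merge R2<->R3 -> R2=(0,0,0,0) R3=(0,0,0,0)
Op 4: merge R2<->R1 -> R2=(0,0,0,0) R1=(0,0,0,0)
Op 5: inc R2 by 5 -> R2=(0,0,5,0) value=5
Op 6: merge R0<->R1 -> R0=(0,0,0,0) R1=(0,0,0,0)
Op 7: merge R1<->R2 -> R1=(0,0,5,0) R2=(0,0,5,0)
Op 8: merge R1<->R3 -> R1=(0,0,5,0) R3=(0,0,5,0)
Op 9: inc R0 by 1 -> R0=(1,0,0,0) value=1
Op 10: inc R0 by 3 -> R0=(4,0,0,0) value=4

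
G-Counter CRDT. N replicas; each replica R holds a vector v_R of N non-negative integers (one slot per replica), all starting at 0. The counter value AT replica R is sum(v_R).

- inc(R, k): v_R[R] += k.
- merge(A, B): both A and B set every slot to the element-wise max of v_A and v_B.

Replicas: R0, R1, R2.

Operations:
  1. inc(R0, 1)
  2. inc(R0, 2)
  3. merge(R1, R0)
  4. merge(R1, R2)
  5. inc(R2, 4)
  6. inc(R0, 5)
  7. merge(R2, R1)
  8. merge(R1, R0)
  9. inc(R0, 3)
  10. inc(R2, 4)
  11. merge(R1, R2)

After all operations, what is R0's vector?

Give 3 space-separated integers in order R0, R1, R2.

Op 1: inc R0 by 1 -> R0=(1,0,0) value=1
Op 2: inc R0 by 2 -> R0=(3,0,0) value=3
Op 3: merge R1<->R0 -> R1=(3,0,0) R0=(3,0,0)
Op 4: merge R1<->R2 -> R1=(3,0,0) R2=(3,0,0)
Op 5: inc R2 by 4 -> R2=(3,0,4) value=7
Op 6: inc R0 by 5 -> R0=(8,0,0) value=8
Op 7: merge R2<->R1 -> R2=(3,0,4) R1=(3,0,4)
Op 8: merge R1<->R0 -> R1=(8,0,4) R0=(8,0,4)
Op 9: inc R0 by 3 -> R0=(11,0,4) value=15
Op 10: inc R2 by 4 -> R2=(3,0,8) value=11
Op 11: merge R1<->R2 -> R1=(8,0,8) R2=(8,0,8)

Answer: 11 0 4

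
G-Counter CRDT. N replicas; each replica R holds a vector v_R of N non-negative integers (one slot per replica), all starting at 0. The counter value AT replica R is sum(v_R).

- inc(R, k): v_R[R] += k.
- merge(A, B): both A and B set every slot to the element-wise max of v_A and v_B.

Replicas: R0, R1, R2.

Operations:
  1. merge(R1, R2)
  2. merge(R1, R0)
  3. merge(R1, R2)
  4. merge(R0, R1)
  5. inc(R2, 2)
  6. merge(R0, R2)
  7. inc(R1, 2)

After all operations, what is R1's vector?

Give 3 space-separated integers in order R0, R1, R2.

Answer: 0 2 0

Derivation:
Op 1: merge R1<->R2 -> R1=(0,0,0) R2=(0,0,0)
Op 2: merge R1<->R0 -> R1=(0,0,0) R0=(0,0,0)
Op 3: merge R1<->R2 -> R1=(0,0,0) R2=(0,0,0)
Op 4: merge R0<->R1 -> R0=(0,0,0) R1=(0,0,0)
Op 5: inc R2 by 2 -> R2=(0,0,2) value=2
Op 6: merge R0<->R2 -> R0=(0,0,2) R2=(0,0,2)
Op 7: inc R1 by 2 -> R1=(0,2,0) value=2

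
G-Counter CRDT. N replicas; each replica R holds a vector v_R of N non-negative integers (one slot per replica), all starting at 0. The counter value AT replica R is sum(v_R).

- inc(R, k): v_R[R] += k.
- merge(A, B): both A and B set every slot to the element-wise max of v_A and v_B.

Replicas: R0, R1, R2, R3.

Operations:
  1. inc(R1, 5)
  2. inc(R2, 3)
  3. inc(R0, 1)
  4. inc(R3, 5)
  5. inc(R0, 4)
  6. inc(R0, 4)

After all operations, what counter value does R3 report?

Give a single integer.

Op 1: inc R1 by 5 -> R1=(0,5,0,0) value=5
Op 2: inc R2 by 3 -> R2=(0,0,3,0) value=3
Op 3: inc R0 by 1 -> R0=(1,0,0,0) value=1
Op 4: inc R3 by 5 -> R3=(0,0,0,5) value=5
Op 5: inc R0 by 4 -> R0=(5,0,0,0) value=5
Op 6: inc R0 by 4 -> R0=(9,0,0,0) value=9

Answer: 5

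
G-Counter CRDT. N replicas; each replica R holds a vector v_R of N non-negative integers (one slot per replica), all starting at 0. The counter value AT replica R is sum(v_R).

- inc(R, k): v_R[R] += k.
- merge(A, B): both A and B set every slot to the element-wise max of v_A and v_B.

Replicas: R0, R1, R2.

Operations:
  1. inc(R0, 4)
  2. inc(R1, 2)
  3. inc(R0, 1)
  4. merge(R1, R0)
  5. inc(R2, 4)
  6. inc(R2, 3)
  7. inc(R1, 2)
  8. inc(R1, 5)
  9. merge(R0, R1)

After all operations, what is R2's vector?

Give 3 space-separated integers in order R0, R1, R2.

Answer: 0 0 7

Derivation:
Op 1: inc R0 by 4 -> R0=(4,0,0) value=4
Op 2: inc R1 by 2 -> R1=(0,2,0) value=2
Op 3: inc R0 by 1 -> R0=(5,0,0) value=5
Op 4: merge R1<->R0 -> R1=(5,2,0) R0=(5,2,0)
Op 5: inc R2 by 4 -> R2=(0,0,4) value=4
Op 6: inc R2 by 3 -> R2=(0,0,7) value=7
Op 7: inc R1 by 2 -> R1=(5,4,0) value=9
Op 8: inc R1 by 5 -> R1=(5,9,0) value=14
Op 9: merge R0<->R1 -> R0=(5,9,0) R1=(5,9,0)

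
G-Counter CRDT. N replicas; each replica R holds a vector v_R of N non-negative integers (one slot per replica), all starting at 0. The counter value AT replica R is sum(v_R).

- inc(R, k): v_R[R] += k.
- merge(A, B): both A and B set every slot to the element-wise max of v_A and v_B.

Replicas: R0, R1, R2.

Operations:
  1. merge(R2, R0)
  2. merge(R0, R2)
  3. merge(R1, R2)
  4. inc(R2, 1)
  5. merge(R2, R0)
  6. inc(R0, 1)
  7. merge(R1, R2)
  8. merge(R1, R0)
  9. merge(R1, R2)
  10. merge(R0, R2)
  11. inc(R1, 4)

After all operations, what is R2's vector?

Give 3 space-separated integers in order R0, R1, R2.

Answer: 1 0 1

Derivation:
Op 1: merge R2<->R0 -> R2=(0,0,0) R0=(0,0,0)
Op 2: merge R0<->R2 -> R0=(0,0,0) R2=(0,0,0)
Op 3: merge R1<->R2 -> R1=(0,0,0) R2=(0,0,0)
Op 4: inc R2 by 1 -> R2=(0,0,1) value=1
Op 5: merge R2<->R0 -> R2=(0,0,1) R0=(0,0,1)
Op 6: inc R0 by 1 -> R0=(1,0,1) value=2
Op 7: merge R1<->R2 -> R1=(0,0,1) R2=(0,0,1)
Op 8: merge R1<->R0 -> R1=(1,0,1) R0=(1,0,1)
Op 9: merge R1<->R2 -> R1=(1,0,1) R2=(1,0,1)
Op 10: merge R0<->R2 -> R0=(1,0,1) R2=(1,0,1)
Op 11: inc R1 by 4 -> R1=(1,4,1) value=6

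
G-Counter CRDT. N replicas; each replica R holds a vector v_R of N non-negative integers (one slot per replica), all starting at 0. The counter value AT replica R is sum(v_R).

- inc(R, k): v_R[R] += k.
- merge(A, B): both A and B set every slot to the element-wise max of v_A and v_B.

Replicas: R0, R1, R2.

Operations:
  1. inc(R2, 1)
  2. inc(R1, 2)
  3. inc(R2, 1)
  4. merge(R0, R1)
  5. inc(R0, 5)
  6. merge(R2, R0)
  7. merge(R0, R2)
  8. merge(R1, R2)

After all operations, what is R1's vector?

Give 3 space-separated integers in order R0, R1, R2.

Op 1: inc R2 by 1 -> R2=(0,0,1) value=1
Op 2: inc R1 by 2 -> R1=(0,2,0) value=2
Op 3: inc R2 by 1 -> R2=(0,0,2) value=2
Op 4: merge R0<->R1 -> R0=(0,2,0) R1=(0,2,0)
Op 5: inc R0 by 5 -> R0=(5,2,0) value=7
Op 6: merge R2<->R0 -> R2=(5,2,2) R0=(5,2,2)
Op 7: merge R0<->R2 -> R0=(5,2,2) R2=(5,2,2)
Op 8: merge R1<->R2 -> R1=(5,2,2) R2=(5,2,2)

Answer: 5 2 2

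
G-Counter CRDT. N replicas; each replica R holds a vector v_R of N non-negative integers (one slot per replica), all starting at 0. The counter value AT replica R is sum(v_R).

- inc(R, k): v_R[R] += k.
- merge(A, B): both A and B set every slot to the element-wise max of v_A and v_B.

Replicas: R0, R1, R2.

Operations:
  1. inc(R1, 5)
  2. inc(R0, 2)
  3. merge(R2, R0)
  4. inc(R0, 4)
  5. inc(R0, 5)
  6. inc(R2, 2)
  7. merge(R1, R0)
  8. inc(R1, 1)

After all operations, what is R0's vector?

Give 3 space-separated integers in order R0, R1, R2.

Op 1: inc R1 by 5 -> R1=(0,5,0) value=5
Op 2: inc R0 by 2 -> R0=(2,0,0) value=2
Op 3: merge R2<->R0 -> R2=(2,0,0) R0=(2,0,0)
Op 4: inc R0 by 4 -> R0=(6,0,0) value=6
Op 5: inc R0 by 5 -> R0=(11,0,0) value=11
Op 6: inc R2 by 2 -> R2=(2,0,2) value=4
Op 7: merge R1<->R0 -> R1=(11,5,0) R0=(11,5,0)
Op 8: inc R1 by 1 -> R1=(11,6,0) value=17

Answer: 11 5 0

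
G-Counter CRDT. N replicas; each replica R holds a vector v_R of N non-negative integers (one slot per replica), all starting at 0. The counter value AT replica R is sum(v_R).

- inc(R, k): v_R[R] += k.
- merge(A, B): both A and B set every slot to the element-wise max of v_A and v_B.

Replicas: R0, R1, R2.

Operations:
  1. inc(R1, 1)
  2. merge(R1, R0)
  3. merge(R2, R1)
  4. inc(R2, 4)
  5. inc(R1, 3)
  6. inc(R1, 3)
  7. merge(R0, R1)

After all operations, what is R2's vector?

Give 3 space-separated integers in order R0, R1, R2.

Answer: 0 1 4

Derivation:
Op 1: inc R1 by 1 -> R1=(0,1,0) value=1
Op 2: merge R1<->R0 -> R1=(0,1,0) R0=(0,1,0)
Op 3: merge R2<->R1 -> R2=(0,1,0) R1=(0,1,0)
Op 4: inc R2 by 4 -> R2=(0,1,4) value=5
Op 5: inc R1 by 3 -> R1=(0,4,0) value=4
Op 6: inc R1 by 3 -> R1=(0,7,0) value=7
Op 7: merge R0<->R1 -> R0=(0,7,0) R1=(0,7,0)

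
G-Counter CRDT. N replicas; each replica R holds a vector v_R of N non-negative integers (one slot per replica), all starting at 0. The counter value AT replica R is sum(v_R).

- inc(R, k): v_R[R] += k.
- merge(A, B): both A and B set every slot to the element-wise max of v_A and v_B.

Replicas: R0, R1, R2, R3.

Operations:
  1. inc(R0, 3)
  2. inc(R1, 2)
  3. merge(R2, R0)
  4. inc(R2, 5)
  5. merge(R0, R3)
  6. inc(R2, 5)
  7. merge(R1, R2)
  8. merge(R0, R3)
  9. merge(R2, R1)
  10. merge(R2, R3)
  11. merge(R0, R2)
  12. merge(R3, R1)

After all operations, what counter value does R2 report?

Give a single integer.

Answer: 15

Derivation:
Op 1: inc R0 by 3 -> R0=(3,0,0,0) value=3
Op 2: inc R1 by 2 -> R1=(0,2,0,0) value=2
Op 3: merge R2<->R0 -> R2=(3,0,0,0) R0=(3,0,0,0)
Op 4: inc R2 by 5 -> R2=(3,0,5,0) value=8
Op 5: merge R0<->R3 -> R0=(3,0,0,0) R3=(3,0,0,0)
Op 6: inc R2 by 5 -> R2=(3,0,10,0) value=13
Op 7: merge R1<->R2 -> R1=(3,2,10,0) R2=(3,2,10,0)
Op 8: merge R0<->R3 -> R0=(3,0,0,0) R3=(3,0,0,0)
Op 9: merge R2<->R1 -> R2=(3,2,10,0) R1=(3,2,10,0)
Op 10: merge R2<->R3 -> R2=(3,2,10,0) R3=(3,2,10,0)
Op 11: merge R0<->R2 -> R0=(3,2,10,0) R2=(3,2,10,0)
Op 12: merge R3<->R1 -> R3=(3,2,10,0) R1=(3,2,10,0)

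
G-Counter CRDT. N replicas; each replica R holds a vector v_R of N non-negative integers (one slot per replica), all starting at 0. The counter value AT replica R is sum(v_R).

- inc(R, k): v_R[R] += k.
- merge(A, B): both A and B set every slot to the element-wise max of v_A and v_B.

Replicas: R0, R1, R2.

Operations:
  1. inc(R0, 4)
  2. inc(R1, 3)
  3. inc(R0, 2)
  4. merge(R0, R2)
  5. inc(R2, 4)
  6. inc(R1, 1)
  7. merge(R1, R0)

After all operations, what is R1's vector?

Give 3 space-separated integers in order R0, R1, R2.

Answer: 6 4 0

Derivation:
Op 1: inc R0 by 4 -> R0=(4,0,0) value=4
Op 2: inc R1 by 3 -> R1=(0,3,0) value=3
Op 3: inc R0 by 2 -> R0=(6,0,0) value=6
Op 4: merge R0<->R2 -> R0=(6,0,0) R2=(6,0,0)
Op 5: inc R2 by 4 -> R2=(6,0,4) value=10
Op 6: inc R1 by 1 -> R1=(0,4,0) value=4
Op 7: merge R1<->R0 -> R1=(6,4,0) R0=(6,4,0)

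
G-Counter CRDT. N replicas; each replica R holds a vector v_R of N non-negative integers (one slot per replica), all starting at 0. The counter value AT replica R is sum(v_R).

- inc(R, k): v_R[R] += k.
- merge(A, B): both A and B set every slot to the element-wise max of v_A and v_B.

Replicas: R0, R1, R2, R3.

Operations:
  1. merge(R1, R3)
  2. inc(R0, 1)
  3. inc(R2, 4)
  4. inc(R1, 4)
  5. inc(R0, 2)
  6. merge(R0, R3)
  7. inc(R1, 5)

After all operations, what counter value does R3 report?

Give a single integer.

Answer: 3

Derivation:
Op 1: merge R1<->R3 -> R1=(0,0,0,0) R3=(0,0,0,0)
Op 2: inc R0 by 1 -> R0=(1,0,0,0) value=1
Op 3: inc R2 by 4 -> R2=(0,0,4,0) value=4
Op 4: inc R1 by 4 -> R1=(0,4,0,0) value=4
Op 5: inc R0 by 2 -> R0=(3,0,0,0) value=3
Op 6: merge R0<->R3 -> R0=(3,0,0,0) R3=(3,0,0,0)
Op 7: inc R1 by 5 -> R1=(0,9,0,0) value=9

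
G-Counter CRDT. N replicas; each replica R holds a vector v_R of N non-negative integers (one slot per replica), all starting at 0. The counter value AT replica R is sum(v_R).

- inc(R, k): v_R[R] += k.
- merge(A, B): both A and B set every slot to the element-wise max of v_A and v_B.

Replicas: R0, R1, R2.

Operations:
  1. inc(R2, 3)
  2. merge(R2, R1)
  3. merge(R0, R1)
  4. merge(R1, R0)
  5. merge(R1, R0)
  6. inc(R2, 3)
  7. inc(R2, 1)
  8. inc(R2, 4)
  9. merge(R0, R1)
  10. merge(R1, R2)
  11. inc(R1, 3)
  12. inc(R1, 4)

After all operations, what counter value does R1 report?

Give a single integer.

Op 1: inc R2 by 3 -> R2=(0,0,3) value=3
Op 2: merge R2<->R1 -> R2=(0,0,3) R1=(0,0,3)
Op 3: merge R0<->R1 -> R0=(0,0,3) R1=(0,0,3)
Op 4: merge R1<->R0 -> R1=(0,0,3) R0=(0,0,3)
Op 5: merge R1<->R0 -> R1=(0,0,3) R0=(0,0,3)
Op 6: inc R2 by 3 -> R2=(0,0,6) value=6
Op 7: inc R2 by 1 -> R2=(0,0,7) value=7
Op 8: inc R2 by 4 -> R2=(0,0,11) value=11
Op 9: merge R0<->R1 -> R0=(0,0,3) R1=(0,0,3)
Op 10: merge R1<->R2 -> R1=(0,0,11) R2=(0,0,11)
Op 11: inc R1 by 3 -> R1=(0,3,11) value=14
Op 12: inc R1 by 4 -> R1=(0,7,11) value=18

Answer: 18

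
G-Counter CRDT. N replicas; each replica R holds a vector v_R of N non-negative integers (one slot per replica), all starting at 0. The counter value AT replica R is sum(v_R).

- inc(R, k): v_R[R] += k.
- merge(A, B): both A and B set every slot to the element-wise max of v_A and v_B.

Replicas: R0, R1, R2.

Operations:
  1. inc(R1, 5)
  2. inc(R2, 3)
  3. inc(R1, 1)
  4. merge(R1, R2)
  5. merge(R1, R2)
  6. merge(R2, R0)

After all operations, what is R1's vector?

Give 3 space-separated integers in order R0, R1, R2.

Op 1: inc R1 by 5 -> R1=(0,5,0) value=5
Op 2: inc R2 by 3 -> R2=(0,0,3) value=3
Op 3: inc R1 by 1 -> R1=(0,6,0) value=6
Op 4: merge R1<->R2 -> R1=(0,6,3) R2=(0,6,3)
Op 5: merge R1<->R2 -> R1=(0,6,3) R2=(0,6,3)
Op 6: merge R2<->R0 -> R2=(0,6,3) R0=(0,6,3)

Answer: 0 6 3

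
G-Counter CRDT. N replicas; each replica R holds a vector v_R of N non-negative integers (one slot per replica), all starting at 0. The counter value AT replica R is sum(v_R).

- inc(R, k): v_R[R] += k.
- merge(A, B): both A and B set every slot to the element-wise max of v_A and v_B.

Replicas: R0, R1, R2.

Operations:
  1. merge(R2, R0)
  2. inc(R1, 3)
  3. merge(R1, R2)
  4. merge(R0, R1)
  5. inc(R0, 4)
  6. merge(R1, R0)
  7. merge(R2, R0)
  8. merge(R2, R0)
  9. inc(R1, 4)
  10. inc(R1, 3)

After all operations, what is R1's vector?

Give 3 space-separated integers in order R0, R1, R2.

Answer: 4 10 0

Derivation:
Op 1: merge R2<->R0 -> R2=(0,0,0) R0=(0,0,0)
Op 2: inc R1 by 3 -> R1=(0,3,0) value=3
Op 3: merge R1<->R2 -> R1=(0,3,0) R2=(0,3,0)
Op 4: merge R0<->R1 -> R0=(0,3,0) R1=(0,3,0)
Op 5: inc R0 by 4 -> R0=(4,3,0) value=7
Op 6: merge R1<->R0 -> R1=(4,3,0) R0=(4,3,0)
Op 7: merge R2<->R0 -> R2=(4,3,0) R0=(4,3,0)
Op 8: merge R2<->R0 -> R2=(4,3,0) R0=(4,3,0)
Op 9: inc R1 by 4 -> R1=(4,7,0) value=11
Op 10: inc R1 by 3 -> R1=(4,10,0) value=14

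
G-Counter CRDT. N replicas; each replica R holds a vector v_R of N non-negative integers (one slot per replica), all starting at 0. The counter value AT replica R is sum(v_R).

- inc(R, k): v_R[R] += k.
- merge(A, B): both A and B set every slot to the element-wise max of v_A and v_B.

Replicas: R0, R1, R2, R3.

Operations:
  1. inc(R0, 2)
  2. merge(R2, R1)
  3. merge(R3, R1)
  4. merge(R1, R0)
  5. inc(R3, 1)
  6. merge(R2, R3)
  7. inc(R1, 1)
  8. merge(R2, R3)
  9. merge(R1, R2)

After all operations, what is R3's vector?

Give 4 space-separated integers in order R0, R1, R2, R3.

Answer: 0 0 0 1

Derivation:
Op 1: inc R0 by 2 -> R0=(2,0,0,0) value=2
Op 2: merge R2<->R1 -> R2=(0,0,0,0) R1=(0,0,0,0)
Op 3: merge R3<->R1 -> R3=(0,0,0,0) R1=(0,0,0,0)
Op 4: merge R1<->R0 -> R1=(2,0,0,0) R0=(2,0,0,0)
Op 5: inc R3 by 1 -> R3=(0,0,0,1) value=1
Op 6: merge R2<->R3 -> R2=(0,0,0,1) R3=(0,0,0,1)
Op 7: inc R1 by 1 -> R1=(2,1,0,0) value=3
Op 8: merge R2<->R3 -> R2=(0,0,0,1) R3=(0,0,0,1)
Op 9: merge R1<->R2 -> R1=(2,1,0,1) R2=(2,1,0,1)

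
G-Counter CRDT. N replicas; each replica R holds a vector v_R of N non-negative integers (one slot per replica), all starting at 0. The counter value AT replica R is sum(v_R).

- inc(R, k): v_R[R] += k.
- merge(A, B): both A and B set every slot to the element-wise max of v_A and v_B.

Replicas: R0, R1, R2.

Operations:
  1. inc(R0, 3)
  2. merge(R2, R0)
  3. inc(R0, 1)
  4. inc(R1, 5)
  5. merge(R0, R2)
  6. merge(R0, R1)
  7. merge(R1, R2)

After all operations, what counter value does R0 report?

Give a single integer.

Answer: 9

Derivation:
Op 1: inc R0 by 3 -> R0=(3,0,0) value=3
Op 2: merge R2<->R0 -> R2=(3,0,0) R0=(3,0,0)
Op 3: inc R0 by 1 -> R0=(4,0,0) value=4
Op 4: inc R1 by 5 -> R1=(0,5,0) value=5
Op 5: merge R0<->R2 -> R0=(4,0,0) R2=(4,0,0)
Op 6: merge R0<->R1 -> R0=(4,5,0) R1=(4,5,0)
Op 7: merge R1<->R2 -> R1=(4,5,0) R2=(4,5,0)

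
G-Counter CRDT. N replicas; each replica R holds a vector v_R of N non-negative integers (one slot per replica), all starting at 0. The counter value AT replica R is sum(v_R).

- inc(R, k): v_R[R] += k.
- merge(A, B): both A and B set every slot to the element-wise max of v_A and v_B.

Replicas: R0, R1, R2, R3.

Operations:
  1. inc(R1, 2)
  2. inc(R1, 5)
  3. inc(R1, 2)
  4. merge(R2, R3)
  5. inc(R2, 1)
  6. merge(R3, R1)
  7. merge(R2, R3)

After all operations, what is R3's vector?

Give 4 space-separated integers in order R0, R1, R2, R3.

Answer: 0 9 1 0

Derivation:
Op 1: inc R1 by 2 -> R1=(0,2,0,0) value=2
Op 2: inc R1 by 5 -> R1=(0,7,0,0) value=7
Op 3: inc R1 by 2 -> R1=(0,9,0,0) value=9
Op 4: merge R2<->R3 -> R2=(0,0,0,0) R3=(0,0,0,0)
Op 5: inc R2 by 1 -> R2=(0,0,1,0) value=1
Op 6: merge R3<->R1 -> R3=(0,9,0,0) R1=(0,9,0,0)
Op 7: merge R2<->R3 -> R2=(0,9,1,0) R3=(0,9,1,0)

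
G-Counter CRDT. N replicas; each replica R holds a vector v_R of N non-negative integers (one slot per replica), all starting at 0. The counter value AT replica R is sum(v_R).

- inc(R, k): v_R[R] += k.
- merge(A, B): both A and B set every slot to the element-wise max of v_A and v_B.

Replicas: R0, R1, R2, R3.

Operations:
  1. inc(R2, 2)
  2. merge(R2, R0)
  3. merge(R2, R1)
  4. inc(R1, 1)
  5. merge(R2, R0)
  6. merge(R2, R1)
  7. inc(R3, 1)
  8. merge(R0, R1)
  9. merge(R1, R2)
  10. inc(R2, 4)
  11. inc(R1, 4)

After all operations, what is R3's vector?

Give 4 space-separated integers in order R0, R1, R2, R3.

Op 1: inc R2 by 2 -> R2=(0,0,2,0) value=2
Op 2: merge R2<->R0 -> R2=(0,0,2,0) R0=(0,0,2,0)
Op 3: merge R2<->R1 -> R2=(0,0,2,0) R1=(0,0,2,0)
Op 4: inc R1 by 1 -> R1=(0,1,2,0) value=3
Op 5: merge R2<->R0 -> R2=(0,0,2,0) R0=(0,0,2,0)
Op 6: merge R2<->R1 -> R2=(0,1,2,0) R1=(0,1,2,0)
Op 7: inc R3 by 1 -> R3=(0,0,0,1) value=1
Op 8: merge R0<->R1 -> R0=(0,1,2,0) R1=(0,1,2,0)
Op 9: merge R1<->R2 -> R1=(0,1,2,0) R2=(0,1,2,0)
Op 10: inc R2 by 4 -> R2=(0,1,6,0) value=7
Op 11: inc R1 by 4 -> R1=(0,5,2,0) value=7

Answer: 0 0 0 1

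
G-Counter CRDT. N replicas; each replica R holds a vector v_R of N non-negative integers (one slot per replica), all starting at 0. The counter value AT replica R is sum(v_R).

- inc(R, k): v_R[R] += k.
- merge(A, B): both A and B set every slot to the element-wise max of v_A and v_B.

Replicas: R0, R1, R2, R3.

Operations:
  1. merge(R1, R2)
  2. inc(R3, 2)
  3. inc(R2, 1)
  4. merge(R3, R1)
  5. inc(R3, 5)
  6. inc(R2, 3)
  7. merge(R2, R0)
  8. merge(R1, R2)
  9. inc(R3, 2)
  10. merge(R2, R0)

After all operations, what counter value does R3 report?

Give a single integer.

Op 1: merge R1<->R2 -> R1=(0,0,0,0) R2=(0,0,0,0)
Op 2: inc R3 by 2 -> R3=(0,0,0,2) value=2
Op 3: inc R2 by 1 -> R2=(0,0,1,0) value=1
Op 4: merge R3<->R1 -> R3=(0,0,0,2) R1=(0,0,0,2)
Op 5: inc R3 by 5 -> R3=(0,0,0,7) value=7
Op 6: inc R2 by 3 -> R2=(0,0,4,0) value=4
Op 7: merge R2<->R0 -> R2=(0,0,4,0) R0=(0,0,4,0)
Op 8: merge R1<->R2 -> R1=(0,0,4,2) R2=(0,0,4,2)
Op 9: inc R3 by 2 -> R3=(0,0,0,9) value=9
Op 10: merge R2<->R0 -> R2=(0,0,4,2) R0=(0,0,4,2)

Answer: 9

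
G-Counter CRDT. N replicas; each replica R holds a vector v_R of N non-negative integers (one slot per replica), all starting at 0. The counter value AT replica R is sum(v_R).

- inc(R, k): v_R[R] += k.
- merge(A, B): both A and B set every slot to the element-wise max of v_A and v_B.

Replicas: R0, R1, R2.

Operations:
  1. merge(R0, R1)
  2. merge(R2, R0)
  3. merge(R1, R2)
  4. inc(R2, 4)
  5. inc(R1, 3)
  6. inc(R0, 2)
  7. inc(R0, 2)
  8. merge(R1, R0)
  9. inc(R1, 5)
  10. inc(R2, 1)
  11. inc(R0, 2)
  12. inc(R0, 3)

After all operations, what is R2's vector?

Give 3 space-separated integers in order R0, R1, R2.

Op 1: merge R0<->R1 -> R0=(0,0,0) R1=(0,0,0)
Op 2: merge R2<->R0 -> R2=(0,0,0) R0=(0,0,0)
Op 3: merge R1<->R2 -> R1=(0,0,0) R2=(0,0,0)
Op 4: inc R2 by 4 -> R2=(0,0,4) value=4
Op 5: inc R1 by 3 -> R1=(0,3,0) value=3
Op 6: inc R0 by 2 -> R0=(2,0,0) value=2
Op 7: inc R0 by 2 -> R0=(4,0,0) value=4
Op 8: merge R1<->R0 -> R1=(4,3,0) R0=(4,3,0)
Op 9: inc R1 by 5 -> R1=(4,8,0) value=12
Op 10: inc R2 by 1 -> R2=(0,0,5) value=5
Op 11: inc R0 by 2 -> R0=(6,3,0) value=9
Op 12: inc R0 by 3 -> R0=(9,3,0) value=12

Answer: 0 0 5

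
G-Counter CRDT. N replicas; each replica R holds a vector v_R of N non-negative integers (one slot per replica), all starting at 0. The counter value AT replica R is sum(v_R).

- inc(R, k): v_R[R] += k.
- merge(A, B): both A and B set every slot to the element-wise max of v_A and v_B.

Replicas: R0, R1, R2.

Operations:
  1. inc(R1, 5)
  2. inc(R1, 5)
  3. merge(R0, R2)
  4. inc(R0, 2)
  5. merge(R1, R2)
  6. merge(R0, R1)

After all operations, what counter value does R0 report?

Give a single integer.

Op 1: inc R1 by 5 -> R1=(0,5,0) value=5
Op 2: inc R1 by 5 -> R1=(0,10,0) value=10
Op 3: merge R0<->R2 -> R0=(0,0,0) R2=(0,0,0)
Op 4: inc R0 by 2 -> R0=(2,0,0) value=2
Op 5: merge R1<->R2 -> R1=(0,10,0) R2=(0,10,0)
Op 6: merge R0<->R1 -> R0=(2,10,0) R1=(2,10,0)

Answer: 12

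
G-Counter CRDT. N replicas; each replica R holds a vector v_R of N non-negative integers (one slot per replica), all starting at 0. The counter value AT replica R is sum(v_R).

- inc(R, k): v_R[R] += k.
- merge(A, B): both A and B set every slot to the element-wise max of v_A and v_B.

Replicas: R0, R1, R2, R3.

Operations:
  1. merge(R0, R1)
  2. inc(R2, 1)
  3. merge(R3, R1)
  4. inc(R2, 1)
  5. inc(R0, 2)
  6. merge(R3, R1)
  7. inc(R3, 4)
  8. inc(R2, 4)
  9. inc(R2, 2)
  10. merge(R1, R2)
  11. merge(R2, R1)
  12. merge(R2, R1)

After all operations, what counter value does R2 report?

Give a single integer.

Answer: 8

Derivation:
Op 1: merge R0<->R1 -> R0=(0,0,0,0) R1=(0,0,0,0)
Op 2: inc R2 by 1 -> R2=(0,0,1,0) value=1
Op 3: merge R3<->R1 -> R3=(0,0,0,0) R1=(0,0,0,0)
Op 4: inc R2 by 1 -> R2=(0,0,2,0) value=2
Op 5: inc R0 by 2 -> R0=(2,0,0,0) value=2
Op 6: merge R3<->R1 -> R3=(0,0,0,0) R1=(0,0,0,0)
Op 7: inc R3 by 4 -> R3=(0,0,0,4) value=4
Op 8: inc R2 by 4 -> R2=(0,0,6,0) value=6
Op 9: inc R2 by 2 -> R2=(0,0,8,0) value=8
Op 10: merge R1<->R2 -> R1=(0,0,8,0) R2=(0,0,8,0)
Op 11: merge R2<->R1 -> R2=(0,0,8,0) R1=(0,0,8,0)
Op 12: merge R2<->R1 -> R2=(0,0,8,0) R1=(0,0,8,0)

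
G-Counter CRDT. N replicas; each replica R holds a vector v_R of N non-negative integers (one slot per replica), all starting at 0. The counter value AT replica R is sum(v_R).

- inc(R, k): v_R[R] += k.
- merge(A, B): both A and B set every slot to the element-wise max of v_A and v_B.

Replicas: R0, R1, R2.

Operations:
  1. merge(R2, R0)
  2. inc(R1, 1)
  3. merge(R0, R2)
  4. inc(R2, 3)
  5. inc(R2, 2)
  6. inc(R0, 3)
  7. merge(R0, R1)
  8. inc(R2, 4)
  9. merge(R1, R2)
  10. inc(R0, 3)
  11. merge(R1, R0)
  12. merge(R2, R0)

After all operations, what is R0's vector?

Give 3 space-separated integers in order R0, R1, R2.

Answer: 6 1 9

Derivation:
Op 1: merge R2<->R0 -> R2=(0,0,0) R0=(0,0,0)
Op 2: inc R1 by 1 -> R1=(0,1,0) value=1
Op 3: merge R0<->R2 -> R0=(0,0,0) R2=(0,0,0)
Op 4: inc R2 by 3 -> R2=(0,0,3) value=3
Op 5: inc R2 by 2 -> R2=(0,0,5) value=5
Op 6: inc R0 by 3 -> R0=(3,0,0) value=3
Op 7: merge R0<->R1 -> R0=(3,1,0) R1=(3,1,0)
Op 8: inc R2 by 4 -> R2=(0,0,9) value=9
Op 9: merge R1<->R2 -> R1=(3,1,9) R2=(3,1,9)
Op 10: inc R0 by 3 -> R0=(6,1,0) value=7
Op 11: merge R1<->R0 -> R1=(6,1,9) R0=(6,1,9)
Op 12: merge R2<->R0 -> R2=(6,1,9) R0=(6,1,9)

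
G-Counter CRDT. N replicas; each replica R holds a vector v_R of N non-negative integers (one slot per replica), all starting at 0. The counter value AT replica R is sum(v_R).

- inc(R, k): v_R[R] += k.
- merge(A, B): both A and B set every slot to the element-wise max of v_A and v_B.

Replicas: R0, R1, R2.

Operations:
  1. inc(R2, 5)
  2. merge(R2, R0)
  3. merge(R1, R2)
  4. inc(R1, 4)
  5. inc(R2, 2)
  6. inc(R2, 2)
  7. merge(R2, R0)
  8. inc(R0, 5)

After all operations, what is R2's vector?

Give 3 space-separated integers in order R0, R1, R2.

Answer: 0 0 9

Derivation:
Op 1: inc R2 by 5 -> R2=(0,0,5) value=5
Op 2: merge R2<->R0 -> R2=(0,0,5) R0=(0,0,5)
Op 3: merge R1<->R2 -> R1=(0,0,5) R2=(0,0,5)
Op 4: inc R1 by 4 -> R1=(0,4,5) value=9
Op 5: inc R2 by 2 -> R2=(0,0,7) value=7
Op 6: inc R2 by 2 -> R2=(0,0,9) value=9
Op 7: merge R2<->R0 -> R2=(0,0,9) R0=(0,0,9)
Op 8: inc R0 by 5 -> R0=(5,0,9) value=14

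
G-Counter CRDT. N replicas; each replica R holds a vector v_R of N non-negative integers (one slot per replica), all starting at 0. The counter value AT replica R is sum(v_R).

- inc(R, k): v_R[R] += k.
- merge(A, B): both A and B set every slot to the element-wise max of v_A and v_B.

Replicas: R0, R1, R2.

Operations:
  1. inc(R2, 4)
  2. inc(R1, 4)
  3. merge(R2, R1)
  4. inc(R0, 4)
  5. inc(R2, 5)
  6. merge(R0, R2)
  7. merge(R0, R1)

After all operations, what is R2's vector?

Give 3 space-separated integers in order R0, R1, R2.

Op 1: inc R2 by 4 -> R2=(0,0,4) value=4
Op 2: inc R1 by 4 -> R1=(0,4,0) value=4
Op 3: merge R2<->R1 -> R2=(0,4,4) R1=(0,4,4)
Op 4: inc R0 by 4 -> R0=(4,0,0) value=4
Op 5: inc R2 by 5 -> R2=(0,4,9) value=13
Op 6: merge R0<->R2 -> R0=(4,4,9) R2=(4,4,9)
Op 7: merge R0<->R1 -> R0=(4,4,9) R1=(4,4,9)

Answer: 4 4 9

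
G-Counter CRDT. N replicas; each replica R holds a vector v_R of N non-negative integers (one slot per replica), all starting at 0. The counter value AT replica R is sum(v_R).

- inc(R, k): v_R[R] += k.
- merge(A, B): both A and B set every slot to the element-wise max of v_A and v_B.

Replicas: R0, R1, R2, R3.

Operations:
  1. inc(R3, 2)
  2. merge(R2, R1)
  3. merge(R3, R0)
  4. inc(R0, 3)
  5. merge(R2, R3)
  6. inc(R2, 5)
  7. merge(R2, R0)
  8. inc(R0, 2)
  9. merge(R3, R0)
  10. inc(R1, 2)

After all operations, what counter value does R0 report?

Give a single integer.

Answer: 12

Derivation:
Op 1: inc R3 by 2 -> R3=(0,0,0,2) value=2
Op 2: merge R2<->R1 -> R2=(0,0,0,0) R1=(0,0,0,0)
Op 3: merge R3<->R0 -> R3=(0,0,0,2) R0=(0,0,0,2)
Op 4: inc R0 by 3 -> R0=(3,0,0,2) value=5
Op 5: merge R2<->R3 -> R2=(0,0,0,2) R3=(0,0,0,2)
Op 6: inc R2 by 5 -> R2=(0,0,5,2) value=7
Op 7: merge R2<->R0 -> R2=(3,0,5,2) R0=(3,0,5,2)
Op 8: inc R0 by 2 -> R0=(5,0,5,2) value=12
Op 9: merge R3<->R0 -> R3=(5,0,5,2) R0=(5,0,5,2)
Op 10: inc R1 by 2 -> R1=(0,2,0,0) value=2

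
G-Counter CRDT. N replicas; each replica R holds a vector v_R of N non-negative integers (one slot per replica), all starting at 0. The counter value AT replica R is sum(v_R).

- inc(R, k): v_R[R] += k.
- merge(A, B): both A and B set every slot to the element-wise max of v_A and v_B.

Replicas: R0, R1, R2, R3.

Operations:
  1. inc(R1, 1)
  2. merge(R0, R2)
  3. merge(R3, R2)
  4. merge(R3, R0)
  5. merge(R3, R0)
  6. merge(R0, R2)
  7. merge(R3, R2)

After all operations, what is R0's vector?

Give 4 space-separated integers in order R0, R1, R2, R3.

Op 1: inc R1 by 1 -> R1=(0,1,0,0) value=1
Op 2: merge R0<->R2 -> R0=(0,0,0,0) R2=(0,0,0,0)
Op 3: merge R3<->R2 -> R3=(0,0,0,0) R2=(0,0,0,0)
Op 4: merge R3<->R0 -> R3=(0,0,0,0) R0=(0,0,0,0)
Op 5: merge R3<->R0 -> R3=(0,0,0,0) R0=(0,0,0,0)
Op 6: merge R0<->R2 -> R0=(0,0,0,0) R2=(0,0,0,0)
Op 7: merge R3<->R2 -> R3=(0,0,0,0) R2=(0,0,0,0)

Answer: 0 0 0 0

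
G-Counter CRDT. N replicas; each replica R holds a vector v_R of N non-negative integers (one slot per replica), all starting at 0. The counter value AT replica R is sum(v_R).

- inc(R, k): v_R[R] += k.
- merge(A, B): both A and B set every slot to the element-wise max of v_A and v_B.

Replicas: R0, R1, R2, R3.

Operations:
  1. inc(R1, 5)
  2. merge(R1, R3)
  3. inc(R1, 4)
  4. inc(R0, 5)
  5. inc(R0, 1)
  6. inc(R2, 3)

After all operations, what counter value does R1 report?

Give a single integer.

Answer: 9

Derivation:
Op 1: inc R1 by 5 -> R1=(0,5,0,0) value=5
Op 2: merge R1<->R3 -> R1=(0,5,0,0) R3=(0,5,0,0)
Op 3: inc R1 by 4 -> R1=(0,9,0,0) value=9
Op 4: inc R0 by 5 -> R0=(5,0,0,0) value=5
Op 5: inc R0 by 1 -> R0=(6,0,0,0) value=6
Op 6: inc R2 by 3 -> R2=(0,0,3,0) value=3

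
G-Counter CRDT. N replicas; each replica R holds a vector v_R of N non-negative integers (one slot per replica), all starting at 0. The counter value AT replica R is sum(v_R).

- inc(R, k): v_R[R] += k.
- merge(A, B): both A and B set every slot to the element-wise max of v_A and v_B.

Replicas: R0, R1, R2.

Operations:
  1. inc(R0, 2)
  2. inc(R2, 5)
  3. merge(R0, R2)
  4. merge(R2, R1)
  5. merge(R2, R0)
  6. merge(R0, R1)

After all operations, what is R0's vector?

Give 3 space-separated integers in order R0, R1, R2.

Op 1: inc R0 by 2 -> R0=(2,0,0) value=2
Op 2: inc R2 by 5 -> R2=(0,0,5) value=5
Op 3: merge R0<->R2 -> R0=(2,0,5) R2=(2,0,5)
Op 4: merge R2<->R1 -> R2=(2,0,5) R1=(2,0,5)
Op 5: merge R2<->R0 -> R2=(2,0,5) R0=(2,0,5)
Op 6: merge R0<->R1 -> R0=(2,0,5) R1=(2,0,5)

Answer: 2 0 5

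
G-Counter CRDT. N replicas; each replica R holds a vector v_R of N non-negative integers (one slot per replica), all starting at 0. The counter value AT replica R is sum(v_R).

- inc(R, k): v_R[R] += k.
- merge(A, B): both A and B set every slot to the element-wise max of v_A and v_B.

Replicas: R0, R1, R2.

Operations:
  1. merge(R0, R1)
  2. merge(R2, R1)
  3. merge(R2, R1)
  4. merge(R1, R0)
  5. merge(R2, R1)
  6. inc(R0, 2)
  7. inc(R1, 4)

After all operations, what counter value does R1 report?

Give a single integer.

Answer: 4

Derivation:
Op 1: merge R0<->R1 -> R0=(0,0,0) R1=(0,0,0)
Op 2: merge R2<->R1 -> R2=(0,0,0) R1=(0,0,0)
Op 3: merge R2<->R1 -> R2=(0,0,0) R1=(0,0,0)
Op 4: merge R1<->R0 -> R1=(0,0,0) R0=(0,0,0)
Op 5: merge R2<->R1 -> R2=(0,0,0) R1=(0,0,0)
Op 6: inc R0 by 2 -> R0=(2,0,0) value=2
Op 7: inc R1 by 4 -> R1=(0,4,0) value=4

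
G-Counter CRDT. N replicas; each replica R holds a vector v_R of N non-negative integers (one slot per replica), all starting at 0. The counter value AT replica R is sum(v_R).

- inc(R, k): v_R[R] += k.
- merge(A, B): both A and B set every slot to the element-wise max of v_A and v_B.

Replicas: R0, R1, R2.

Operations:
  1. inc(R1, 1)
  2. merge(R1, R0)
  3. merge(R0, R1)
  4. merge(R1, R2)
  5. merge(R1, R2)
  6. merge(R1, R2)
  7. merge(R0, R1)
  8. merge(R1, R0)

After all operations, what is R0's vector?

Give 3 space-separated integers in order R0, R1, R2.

Answer: 0 1 0

Derivation:
Op 1: inc R1 by 1 -> R1=(0,1,0) value=1
Op 2: merge R1<->R0 -> R1=(0,1,0) R0=(0,1,0)
Op 3: merge R0<->R1 -> R0=(0,1,0) R1=(0,1,0)
Op 4: merge R1<->R2 -> R1=(0,1,0) R2=(0,1,0)
Op 5: merge R1<->R2 -> R1=(0,1,0) R2=(0,1,0)
Op 6: merge R1<->R2 -> R1=(0,1,0) R2=(0,1,0)
Op 7: merge R0<->R1 -> R0=(0,1,0) R1=(0,1,0)
Op 8: merge R1<->R0 -> R1=(0,1,0) R0=(0,1,0)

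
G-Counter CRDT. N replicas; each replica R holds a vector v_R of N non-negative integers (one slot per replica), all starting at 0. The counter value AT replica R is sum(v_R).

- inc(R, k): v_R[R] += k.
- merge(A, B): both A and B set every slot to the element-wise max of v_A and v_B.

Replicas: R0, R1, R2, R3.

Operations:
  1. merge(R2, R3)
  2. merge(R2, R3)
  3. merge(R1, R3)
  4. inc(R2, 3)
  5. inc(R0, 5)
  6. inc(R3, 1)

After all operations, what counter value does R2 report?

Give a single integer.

Op 1: merge R2<->R3 -> R2=(0,0,0,0) R3=(0,0,0,0)
Op 2: merge R2<->R3 -> R2=(0,0,0,0) R3=(0,0,0,0)
Op 3: merge R1<->R3 -> R1=(0,0,0,0) R3=(0,0,0,0)
Op 4: inc R2 by 3 -> R2=(0,0,3,0) value=3
Op 5: inc R0 by 5 -> R0=(5,0,0,0) value=5
Op 6: inc R3 by 1 -> R3=(0,0,0,1) value=1

Answer: 3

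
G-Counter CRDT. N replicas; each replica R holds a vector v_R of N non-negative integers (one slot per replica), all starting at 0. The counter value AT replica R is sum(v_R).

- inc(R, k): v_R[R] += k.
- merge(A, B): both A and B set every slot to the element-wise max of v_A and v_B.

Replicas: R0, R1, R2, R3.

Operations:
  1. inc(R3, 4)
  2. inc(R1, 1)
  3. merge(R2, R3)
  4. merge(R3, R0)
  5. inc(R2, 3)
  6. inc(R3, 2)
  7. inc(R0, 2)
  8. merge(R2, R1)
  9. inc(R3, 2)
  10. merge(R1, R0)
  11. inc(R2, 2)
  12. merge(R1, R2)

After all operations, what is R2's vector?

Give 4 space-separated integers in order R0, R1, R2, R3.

Op 1: inc R3 by 4 -> R3=(0,0,0,4) value=4
Op 2: inc R1 by 1 -> R1=(0,1,0,0) value=1
Op 3: merge R2<->R3 -> R2=(0,0,0,4) R3=(0,0,0,4)
Op 4: merge R3<->R0 -> R3=(0,0,0,4) R0=(0,0,0,4)
Op 5: inc R2 by 3 -> R2=(0,0,3,4) value=7
Op 6: inc R3 by 2 -> R3=(0,0,0,6) value=6
Op 7: inc R0 by 2 -> R0=(2,0,0,4) value=6
Op 8: merge R2<->R1 -> R2=(0,1,3,4) R1=(0,1,3,4)
Op 9: inc R3 by 2 -> R3=(0,0,0,8) value=8
Op 10: merge R1<->R0 -> R1=(2,1,3,4) R0=(2,1,3,4)
Op 11: inc R2 by 2 -> R2=(0,1,5,4) value=10
Op 12: merge R1<->R2 -> R1=(2,1,5,4) R2=(2,1,5,4)

Answer: 2 1 5 4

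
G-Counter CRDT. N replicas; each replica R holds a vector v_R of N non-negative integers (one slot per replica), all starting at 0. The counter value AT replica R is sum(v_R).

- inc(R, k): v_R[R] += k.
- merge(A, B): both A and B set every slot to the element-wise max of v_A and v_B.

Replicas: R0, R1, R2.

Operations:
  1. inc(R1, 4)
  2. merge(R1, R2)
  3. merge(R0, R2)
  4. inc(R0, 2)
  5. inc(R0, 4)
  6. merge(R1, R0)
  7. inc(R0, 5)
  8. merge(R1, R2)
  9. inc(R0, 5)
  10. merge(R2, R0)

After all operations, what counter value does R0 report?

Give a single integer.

Op 1: inc R1 by 4 -> R1=(0,4,0) value=4
Op 2: merge R1<->R2 -> R1=(0,4,0) R2=(0,4,0)
Op 3: merge R0<->R2 -> R0=(0,4,0) R2=(0,4,0)
Op 4: inc R0 by 2 -> R0=(2,4,0) value=6
Op 5: inc R0 by 4 -> R0=(6,4,0) value=10
Op 6: merge R1<->R0 -> R1=(6,4,0) R0=(6,4,0)
Op 7: inc R0 by 5 -> R0=(11,4,0) value=15
Op 8: merge R1<->R2 -> R1=(6,4,0) R2=(6,4,0)
Op 9: inc R0 by 5 -> R0=(16,4,0) value=20
Op 10: merge R2<->R0 -> R2=(16,4,0) R0=(16,4,0)

Answer: 20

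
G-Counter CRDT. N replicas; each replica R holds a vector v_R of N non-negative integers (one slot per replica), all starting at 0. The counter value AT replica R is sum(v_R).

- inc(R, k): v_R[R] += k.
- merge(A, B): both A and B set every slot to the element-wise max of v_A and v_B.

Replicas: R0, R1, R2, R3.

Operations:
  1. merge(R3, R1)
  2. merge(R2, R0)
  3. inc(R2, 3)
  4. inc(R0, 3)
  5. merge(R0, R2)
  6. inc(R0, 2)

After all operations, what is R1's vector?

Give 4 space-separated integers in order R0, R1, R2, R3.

Answer: 0 0 0 0

Derivation:
Op 1: merge R3<->R1 -> R3=(0,0,0,0) R1=(0,0,0,0)
Op 2: merge R2<->R0 -> R2=(0,0,0,0) R0=(0,0,0,0)
Op 3: inc R2 by 3 -> R2=(0,0,3,0) value=3
Op 4: inc R0 by 3 -> R0=(3,0,0,0) value=3
Op 5: merge R0<->R2 -> R0=(3,0,3,0) R2=(3,0,3,0)
Op 6: inc R0 by 2 -> R0=(5,0,3,0) value=8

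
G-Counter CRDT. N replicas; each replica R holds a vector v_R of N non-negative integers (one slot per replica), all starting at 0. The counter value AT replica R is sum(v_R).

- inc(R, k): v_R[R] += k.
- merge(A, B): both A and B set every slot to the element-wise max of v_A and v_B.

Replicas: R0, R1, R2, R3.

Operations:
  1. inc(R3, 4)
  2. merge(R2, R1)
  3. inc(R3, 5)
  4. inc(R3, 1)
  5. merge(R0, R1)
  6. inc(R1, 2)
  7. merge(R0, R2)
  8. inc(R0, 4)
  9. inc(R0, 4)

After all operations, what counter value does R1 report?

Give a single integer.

Op 1: inc R3 by 4 -> R3=(0,0,0,4) value=4
Op 2: merge R2<->R1 -> R2=(0,0,0,0) R1=(0,0,0,0)
Op 3: inc R3 by 5 -> R3=(0,0,0,9) value=9
Op 4: inc R3 by 1 -> R3=(0,0,0,10) value=10
Op 5: merge R0<->R1 -> R0=(0,0,0,0) R1=(0,0,0,0)
Op 6: inc R1 by 2 -> R1=(0,2,0,0) value=2
Op 7: merge R0<->R2 -> R0=(0,0,0,0) R2=(0,0,0,0)
Op 8: inc R0 by 4 -> R0=(4,0,0,0) value=4
Op 9: inc R0 by 4 -> R0=(8,0,0,0) value=8

Answer: 2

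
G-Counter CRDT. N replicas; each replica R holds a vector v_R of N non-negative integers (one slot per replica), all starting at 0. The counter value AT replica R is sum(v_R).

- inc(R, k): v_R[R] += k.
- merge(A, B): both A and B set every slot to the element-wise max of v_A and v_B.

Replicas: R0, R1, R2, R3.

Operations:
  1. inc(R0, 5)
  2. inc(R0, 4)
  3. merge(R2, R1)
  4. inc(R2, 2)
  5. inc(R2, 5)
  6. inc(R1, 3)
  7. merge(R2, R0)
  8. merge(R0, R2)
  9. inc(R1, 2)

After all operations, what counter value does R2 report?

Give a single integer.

Answer: 16

Derivation:
Op 1: inc R0 by 5 -> R0=(5,0,0,0) value=5
Op 2: inc R0 by 4 -> R0=(9,0,0,0) value=9
Op 3: merge R2<->R1 -> R2=(0,0,0,0) R1=(0,0,0,0)
Op 4: inc R2 by 2 -> R2=(0,0,2,0) value=2
Op 5: inc R2 by 5 -> R2=(0,0,7,0) value=7
Op 6: inc R1 by 3 -> R1=(0,3,0,0) value=3
Op 7: merge R2<->R0 -> R2=(9,0,7,0) R0=(9,0,7,0)
Op 8: merge R0<->R2 -> R0=(9,0,7,0) R2=(9,0,7,0)
Op 9: inc R1 by 2 -> R1=(0,5,0,0) value=5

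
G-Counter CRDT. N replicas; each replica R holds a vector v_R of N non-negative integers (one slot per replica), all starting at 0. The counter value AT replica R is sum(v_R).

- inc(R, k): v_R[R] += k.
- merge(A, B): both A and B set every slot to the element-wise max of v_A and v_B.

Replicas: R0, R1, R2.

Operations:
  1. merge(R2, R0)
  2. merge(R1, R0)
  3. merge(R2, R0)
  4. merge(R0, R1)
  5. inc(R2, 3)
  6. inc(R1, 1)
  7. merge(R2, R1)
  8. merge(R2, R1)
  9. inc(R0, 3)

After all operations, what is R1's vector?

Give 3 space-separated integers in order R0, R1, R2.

Op 1: merge R2<->R0 -> R2=(0,0,0) R0=(0,0,0)
Op 2: merge R1<->R0 -> R1=(0,0,0) R0=(0,0,0)
Op 3: merge R2<->R0 -> R2=(0,0,0) R0=(0,0,0)
Op 4: merge R0<->R1 -> R0=(0,0,0) R1=(0,0,0)
Op 5: inc R2 by 3 -> R2=(0,0,3) value=3
Op 6: inc R1 by 1 -> R1=(0,1,0) value=1
Op 7: merge R2<->R1 -> R2=(0,1,3) R1=(0,1,3)
Op 8: merge R2<->R1 -> R2=(0,1,3) R1=(0,1,3)
Op 9: inc R0 by 3 -> R0=(3,0,0) value=3

Answer: 0 1 3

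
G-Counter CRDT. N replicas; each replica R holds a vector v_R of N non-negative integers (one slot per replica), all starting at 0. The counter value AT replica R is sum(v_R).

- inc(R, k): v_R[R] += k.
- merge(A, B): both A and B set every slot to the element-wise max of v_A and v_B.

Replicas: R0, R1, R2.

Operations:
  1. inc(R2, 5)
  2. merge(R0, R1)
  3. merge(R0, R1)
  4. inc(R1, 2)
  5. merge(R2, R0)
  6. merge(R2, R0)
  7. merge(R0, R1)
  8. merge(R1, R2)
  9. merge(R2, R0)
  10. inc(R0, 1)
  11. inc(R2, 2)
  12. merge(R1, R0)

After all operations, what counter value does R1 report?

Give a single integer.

Op 1: inc R2 by 5 -> R2=(0,0,5) value=5
Op 2: merge R0<->R1 -> R0=(0,0,0) R1=(0,0,0)
Op 3: merge R0<->R1 -> R0=(0,0,0) R1=(0,0,0)
Op 4: inc R1 by 2 -> R1=(0,2,0) value=2
Op 5: merge R2<->R0 -> R2=(0,0,5) R0=(0,0,5)
Op 6: merge R2<->R0 -> R2=(0,0,5) R0=(0,0,5)
Op 7: merge R0<->R1 -> R0=(0,2,5) R1=(0,2,5)
Op 8: merge R1<->R2 -> R1=(0,2,5) R2=(0,2,5)
Op 9: merge R2<->R0 -> R2=(0,2,5) R0=(0,2,5)
Op 10: inc R0 by 1 -> R0=(1,2,5) value=8
Op 11: inc R2 by 2 -> R2=(0,2,7) value=9
Op 12: merge R1<->R0 -> R1=(1,2,5) R0=(1,2,5)

Answer: 8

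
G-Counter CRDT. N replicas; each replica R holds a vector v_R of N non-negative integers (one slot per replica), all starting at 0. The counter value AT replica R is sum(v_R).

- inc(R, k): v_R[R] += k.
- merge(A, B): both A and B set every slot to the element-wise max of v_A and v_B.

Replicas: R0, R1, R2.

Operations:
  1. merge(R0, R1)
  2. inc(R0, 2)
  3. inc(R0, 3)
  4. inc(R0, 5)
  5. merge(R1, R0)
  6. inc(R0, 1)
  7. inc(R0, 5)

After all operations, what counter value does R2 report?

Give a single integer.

Answer: 0

Derivation:
Op 1: merge R0<->R1 -> R0=(0,0,0) R1=(0,0,0)
Op 2: inc R0 by 2 -> R0=(2,0,0) value=2
Op 3: inc R0 by 3 -> R0=(5,0,0) value=5
Op 4: inc R0 by 5 -> R0=(10,0,0) value=10
Op 5: merge R1<->R0 -> R1=(10,0,0) R0=(10,0,0)
Op 6: inc R0 by 1 -> R0=(11,0,0) value=11
Op 7: inc R0 by 5 -> R0=(16,0,0) value=16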